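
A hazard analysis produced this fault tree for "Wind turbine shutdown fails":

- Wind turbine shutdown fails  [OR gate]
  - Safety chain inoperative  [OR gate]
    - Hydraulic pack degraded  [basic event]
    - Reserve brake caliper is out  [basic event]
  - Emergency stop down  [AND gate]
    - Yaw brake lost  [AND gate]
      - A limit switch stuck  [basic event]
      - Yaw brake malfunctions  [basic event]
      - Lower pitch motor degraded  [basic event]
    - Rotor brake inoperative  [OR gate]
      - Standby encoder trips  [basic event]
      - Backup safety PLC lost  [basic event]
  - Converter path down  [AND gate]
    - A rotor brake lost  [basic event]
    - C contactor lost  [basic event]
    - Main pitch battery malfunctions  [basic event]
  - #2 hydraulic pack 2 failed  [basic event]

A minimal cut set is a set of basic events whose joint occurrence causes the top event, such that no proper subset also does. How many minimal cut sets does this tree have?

Safety chain inoperative [OR]: union of children's cut sets → 2 cut set(s).
Yaw brake lost [AND]: one cut set from each child combined → 1 × 1 × 1 = 1 cut set(s).
Rotor brake inoperative [OR]: union of children's cut sets → 2 cut set(s).
Emergency stop down [AND]: one cut set from each child combined → 1 × 2 = 2 cut set(s).
Converter path down [AND]: one cut set from each child combined → 1 × 1 × 1 = 1 cut set(s).
Wind turbine shutdown fails [OR]: union of children's cut sets → 6 cut set(s).
Minimal cut sets: {Hydraulic pack degraded}; {Reserve brake caliper is out}; {A limit switch stuck, Lower pitch motor degraded, Standby encoder trips, Yaw brake malfunctions}; {A limit switch stuck, Backup safety PLC lost, Lower pitch motor degraded, Yaw brake malfunctions}; {A rotor brake lost, C contactor lost, Main pitch battery malfunctions}; {#2 hydraulic pack 2 failed}.

6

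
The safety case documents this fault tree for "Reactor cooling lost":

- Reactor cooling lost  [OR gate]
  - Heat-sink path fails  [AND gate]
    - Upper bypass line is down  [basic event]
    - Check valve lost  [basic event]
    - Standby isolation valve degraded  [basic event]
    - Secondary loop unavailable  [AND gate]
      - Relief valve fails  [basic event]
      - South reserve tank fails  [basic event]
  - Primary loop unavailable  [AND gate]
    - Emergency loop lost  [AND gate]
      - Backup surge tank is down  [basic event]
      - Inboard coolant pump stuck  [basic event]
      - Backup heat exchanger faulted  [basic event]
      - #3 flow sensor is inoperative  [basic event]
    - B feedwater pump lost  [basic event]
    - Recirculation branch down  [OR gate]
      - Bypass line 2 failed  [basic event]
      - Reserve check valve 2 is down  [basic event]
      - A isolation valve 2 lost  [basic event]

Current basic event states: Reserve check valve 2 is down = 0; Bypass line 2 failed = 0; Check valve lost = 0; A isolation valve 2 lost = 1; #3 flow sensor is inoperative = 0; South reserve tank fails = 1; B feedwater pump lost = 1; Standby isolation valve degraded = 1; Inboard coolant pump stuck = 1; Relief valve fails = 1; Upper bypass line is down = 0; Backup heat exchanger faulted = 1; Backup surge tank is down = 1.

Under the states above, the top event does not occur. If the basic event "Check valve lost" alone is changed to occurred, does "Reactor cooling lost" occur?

Counterfactual: set "Check valve lost" to occurred.
Secondary loop unavailable [AND]: Relief valve fails=occurs, South reserve tank fails=occurs → all inputs occur → occurs.
Heat-sink path fails [AND]: Upper bypass line is down=not, Check valve lost=occurs, Standby isolation valve degraded=occurs, Secondary loop unavailable=occurs → not all inputs occur → does not occur.
Emergency loop lost [AND]: Backup surge tank is down=occurs, Inboard coolant pump stuck=occurs, Backup heat exchanger faulted=occurs, #3 flow sensor is inoperative=not → not all inputs occur → does not occur.
Recirculation branch down [OR]: Bypass line 2 failed=not, Reserve check valve 2 is down=not, A isolation valve 2 lost=occurs → at least one input occurs → occurs.
Primary loop unavailable [AND]: Emergency loop lost=not, B feedwater pump lost=occurs, Recirculation branch down=occurs → not all inputs occur → does not occur.
Reactor cooling lost [OR]: Heat-sink path fails=not, Primary loop unavailable=not → no input occurs → does not occur.

No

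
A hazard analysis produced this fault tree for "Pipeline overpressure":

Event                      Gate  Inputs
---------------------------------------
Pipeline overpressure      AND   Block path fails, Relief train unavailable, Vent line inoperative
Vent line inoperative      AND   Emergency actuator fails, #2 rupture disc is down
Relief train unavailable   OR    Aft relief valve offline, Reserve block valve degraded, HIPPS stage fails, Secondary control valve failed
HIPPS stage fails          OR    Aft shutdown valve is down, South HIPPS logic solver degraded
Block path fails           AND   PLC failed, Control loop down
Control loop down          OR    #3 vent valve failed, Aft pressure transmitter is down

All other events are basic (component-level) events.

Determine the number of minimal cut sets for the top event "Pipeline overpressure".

Control loop down [OR]: union of children's cut sets → 2 cut set(s).
Block path fails [AND]: one cut set from each child combined → 1 × 2 = 2 cut set(s).
HIPPS stage fails [OR]: union of children's cut sets → 2 cut set(s).
Relief train unavailable [OR]: union of children's cut sets → 5 cut set(s).
Vent line inoperative [AND]: one cut set from each child combined → 1 × 1 = 1 cut set(s).
Pipeline overpressure [AND]: one cut set from each child combined → 2 × 5 × 1 = 10 cut set(s).
Minimal cut sets: {#2 rupture disc is down, #3 vent valve failed, Aft relief valve offline, Emergency actuator fails, PLC failed}; {#2 rupture disc is down, #3 vent valve failed, Emergency actuator fails, PLC failed, Reserve block valve degraded}; {#2 rupture disc is down, #3 vent valve failed, Aft shutdown valve is down, Emergency actuator fails, PLC failed}; {#2 rupture disc is down, #3 vent valve failed, Emergency actuator fails, PLC failed, South HIPPS logic solver degraded}; {#2 rupture disc is down, #3 vent valve failed, Emergency actuator fails, PLC failed, Secondary control valve failed}; {#2 rupture disc is down, Aft pressure transmitter is down, Aft relief valve offline, Emergency actuator fails, PLC failed}; {#2 rupture disc is down, Aft pressure transmitter is down, Emergency actuator fails, PLC failed, Reserve block valve degraded}; {#2 rupture disc is down, Aft pressure transmitter is down, Aft shutdown valve is down, Emergency actuator fails, PLC failed}; {#2 rupture disc is down, Aft pressure transmitter is down, Emergency actuator fails, PLC failed, South HIPPS logic solver degraded}; {#2 rupture disc is down, Aft pressure transmitter is down, Emergency actuator fails, PLC failed, Secondary control valve failed}.

10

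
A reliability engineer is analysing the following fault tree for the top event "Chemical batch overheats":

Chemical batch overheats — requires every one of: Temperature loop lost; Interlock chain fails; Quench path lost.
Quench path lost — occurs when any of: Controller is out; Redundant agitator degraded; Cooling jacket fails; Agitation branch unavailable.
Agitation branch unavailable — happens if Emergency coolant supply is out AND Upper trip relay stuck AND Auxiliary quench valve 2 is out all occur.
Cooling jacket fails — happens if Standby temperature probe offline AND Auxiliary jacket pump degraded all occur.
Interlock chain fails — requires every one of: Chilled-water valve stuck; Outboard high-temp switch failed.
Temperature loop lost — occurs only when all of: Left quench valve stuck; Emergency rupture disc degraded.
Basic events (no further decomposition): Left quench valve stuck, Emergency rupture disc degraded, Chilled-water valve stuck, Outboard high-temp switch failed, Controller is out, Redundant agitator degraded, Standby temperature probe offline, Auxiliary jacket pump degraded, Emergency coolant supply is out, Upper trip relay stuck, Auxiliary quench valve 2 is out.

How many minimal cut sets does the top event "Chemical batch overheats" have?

Temperature loop lost [AND]: one cut set from each child combined → 1 × 1 = 1 cut set(s).
Interlock chain fails [AND]: one cut set from each child combined → 1 × 1 = 1 cut set(s).
Cooling jacket fails [AND]: one cut set from each child combined → 1 × 1 = 1 cut set(s).
Agitation branch unavailable [AND]: one cut set from each child combined → 1 × 1 × 1 = 1 cut set(s).
Quench path lost [OR]: union of children's cut sets → 4 cut set(s).
Chemical batch overheats [AND]: one cut set from each child combined → 1 × 1 × 4 = 4 cut set(s).
Minimal cut sets: {Chilled-water valve stuck, Controller is out, Emergency rupture disc degraded, Left quench valve stuck, Outboard high-temp switch failed}; {Chilled-water valve stuck, Emergency rupture disc degraded, Left quench valve stuck, Outboard high-temp switch failed, Redundant agitator degraded}; {Auxiliary jacket pump degraded, Chilled-water valve stuck, Emergency rupture disc degraded, Left quench valve stuck, Outboard high-temp switch failed, Standby temperature probe offline}; {Auxiliary quench valve 2 is out, Chilled-water valve stuck, Emergency coolant supply is out, Emergency rupture disc degraded, Left quench valve stuck, Outboard high-temp switch failed, Upper trip relay stuck}.

4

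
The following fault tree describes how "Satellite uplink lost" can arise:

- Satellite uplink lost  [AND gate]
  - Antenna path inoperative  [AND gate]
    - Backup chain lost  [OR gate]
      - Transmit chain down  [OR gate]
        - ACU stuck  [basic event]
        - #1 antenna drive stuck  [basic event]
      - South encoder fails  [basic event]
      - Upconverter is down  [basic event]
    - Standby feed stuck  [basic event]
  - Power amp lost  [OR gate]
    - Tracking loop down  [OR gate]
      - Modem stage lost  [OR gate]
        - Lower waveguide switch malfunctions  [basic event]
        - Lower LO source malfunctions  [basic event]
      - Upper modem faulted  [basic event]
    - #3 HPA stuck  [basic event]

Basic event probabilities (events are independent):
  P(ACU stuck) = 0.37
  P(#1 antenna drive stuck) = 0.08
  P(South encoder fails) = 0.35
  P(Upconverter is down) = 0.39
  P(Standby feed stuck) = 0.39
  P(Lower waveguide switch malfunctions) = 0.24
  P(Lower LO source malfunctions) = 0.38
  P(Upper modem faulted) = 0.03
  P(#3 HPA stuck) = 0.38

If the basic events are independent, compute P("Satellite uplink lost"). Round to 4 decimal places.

0.2153

P(Transmit chain down) [OR] = 1 − (1−0.37) × (1−0.08) = 0.420400
P(Backup chain lost) [OR] = 1 − (1−0.420400) × (1−0.35) × (1−0.39) = 0.770189
P(Antenna path inoperative) [AND] = 0.770189 × 0.39 = 0.300374
P(Modem stage lost) [OR] = 1 − (1−0.24) × (1−0.38) = 0.528800
P(Tracking loop down) [OR] = 1 − (1−0.528800) × (1−0.03) = 0.542936
P(Power amp lost) [OR] = 1 − (1−0.542936) × (1−0.38) = 0.716620
P(Satellite uplink lost) [AND] = 0.300374 × 0.716620 = 0.215254
Rounded to 4 decimal places: P(Satellite uplink lost) ≈ 0.2153.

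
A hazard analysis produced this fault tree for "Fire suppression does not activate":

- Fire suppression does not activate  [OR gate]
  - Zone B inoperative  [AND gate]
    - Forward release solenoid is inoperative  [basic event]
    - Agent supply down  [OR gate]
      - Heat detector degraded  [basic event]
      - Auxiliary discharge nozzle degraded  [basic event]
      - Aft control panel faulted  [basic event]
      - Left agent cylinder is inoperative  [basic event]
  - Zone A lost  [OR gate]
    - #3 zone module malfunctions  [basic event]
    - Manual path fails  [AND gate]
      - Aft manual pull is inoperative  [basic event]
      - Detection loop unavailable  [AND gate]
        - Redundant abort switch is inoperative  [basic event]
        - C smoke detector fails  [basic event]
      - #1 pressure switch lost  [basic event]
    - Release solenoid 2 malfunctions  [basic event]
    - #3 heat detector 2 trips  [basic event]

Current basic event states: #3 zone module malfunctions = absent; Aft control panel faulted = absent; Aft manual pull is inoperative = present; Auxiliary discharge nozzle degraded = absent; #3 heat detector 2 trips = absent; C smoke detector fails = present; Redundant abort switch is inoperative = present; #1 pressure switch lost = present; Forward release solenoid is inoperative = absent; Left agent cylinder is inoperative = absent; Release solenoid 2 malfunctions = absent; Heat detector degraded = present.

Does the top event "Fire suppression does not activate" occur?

Agent supply down [OR]: Heat detector degraded=occurs, Auxiliary discharge nozzle degraded=not, Aft control panel faulted=not, Left agent cylinder is inoperative=not → at least one input occurs → occurs.
Zone B inoperative [AND]: Forward release solenoid is inoperative=not, Agent supply down=occurs → not all inputs occur → does not occur.
Detection loop unavailable [AND]: Redundant abort switch is inoperative=occurs, C smoke detector fails=occurs → all inputs occur → occurs.
Manual path fails [AND]: Aft manual pull is inoperative=occurs, Detection loop unavailable=occurs, #1 pressure switch lost=occurs → all inputs occur → occurs.
Zone A lost [OR]: #3 zone module malfunctions=not, Manual path fails=occurs, Release solenoid 2 malfunctions=not, #3 heat detector 2 trips=not → at least one input occurs → occurs.
Fire suppression does not activate [OR]: Zone B inoperative=not, Zone A lost=occurs → at least one input occurs → occurs.

Yes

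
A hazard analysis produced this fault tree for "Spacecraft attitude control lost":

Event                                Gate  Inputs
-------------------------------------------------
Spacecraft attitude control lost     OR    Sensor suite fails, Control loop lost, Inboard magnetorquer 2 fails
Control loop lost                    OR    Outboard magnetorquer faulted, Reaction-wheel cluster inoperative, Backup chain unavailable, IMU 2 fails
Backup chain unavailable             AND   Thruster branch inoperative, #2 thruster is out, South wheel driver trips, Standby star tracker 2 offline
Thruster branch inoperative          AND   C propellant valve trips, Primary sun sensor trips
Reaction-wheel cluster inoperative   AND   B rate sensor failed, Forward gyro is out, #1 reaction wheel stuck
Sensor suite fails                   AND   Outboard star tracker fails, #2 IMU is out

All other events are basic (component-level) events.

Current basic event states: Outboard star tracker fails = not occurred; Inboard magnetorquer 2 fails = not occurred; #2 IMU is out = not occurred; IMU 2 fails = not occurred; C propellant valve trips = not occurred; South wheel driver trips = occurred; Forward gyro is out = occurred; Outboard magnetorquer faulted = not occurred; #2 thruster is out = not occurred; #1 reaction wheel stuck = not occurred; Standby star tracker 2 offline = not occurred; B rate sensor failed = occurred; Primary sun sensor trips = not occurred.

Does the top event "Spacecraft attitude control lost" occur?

Sensor suite fails [AND]: Outboard star tracker fails=not, #2 IMU is out=not → not all inputs occur → does not occur.
Reaction-wheel cluster inoperative [AND]: B rate sensor failed=occurs, Forward gyro is out=occurs, #1 reaction wheel stuck=not → not all inputs occur → does not occur.
Thruster branch inoperative [AND]: C propellant valve trips=not, Primary sun sensor trips=not → not all inputs occur → does not occur.
Backup chain unavailable [AND]: Thruster branch inoperative=not, #2 thruster is out=not, South wheel driver trips=occurs, Standby star tracker 2 offline=not → not all inputs occur → does not occur.
Control loop lost [OR]: Outboard magnetorquer faulted=not, Reaction-wheel cluster inoperative=not, Backup chain unavailable=not, IMU 2 fails=not → no input occurs → does not occur.
Spacecraft attitude control lost [OR]: Sensor suite fails=not, Control loop lost=not, Inboard magnetorquer 2 fails=not → no input occurs → does not occur.

No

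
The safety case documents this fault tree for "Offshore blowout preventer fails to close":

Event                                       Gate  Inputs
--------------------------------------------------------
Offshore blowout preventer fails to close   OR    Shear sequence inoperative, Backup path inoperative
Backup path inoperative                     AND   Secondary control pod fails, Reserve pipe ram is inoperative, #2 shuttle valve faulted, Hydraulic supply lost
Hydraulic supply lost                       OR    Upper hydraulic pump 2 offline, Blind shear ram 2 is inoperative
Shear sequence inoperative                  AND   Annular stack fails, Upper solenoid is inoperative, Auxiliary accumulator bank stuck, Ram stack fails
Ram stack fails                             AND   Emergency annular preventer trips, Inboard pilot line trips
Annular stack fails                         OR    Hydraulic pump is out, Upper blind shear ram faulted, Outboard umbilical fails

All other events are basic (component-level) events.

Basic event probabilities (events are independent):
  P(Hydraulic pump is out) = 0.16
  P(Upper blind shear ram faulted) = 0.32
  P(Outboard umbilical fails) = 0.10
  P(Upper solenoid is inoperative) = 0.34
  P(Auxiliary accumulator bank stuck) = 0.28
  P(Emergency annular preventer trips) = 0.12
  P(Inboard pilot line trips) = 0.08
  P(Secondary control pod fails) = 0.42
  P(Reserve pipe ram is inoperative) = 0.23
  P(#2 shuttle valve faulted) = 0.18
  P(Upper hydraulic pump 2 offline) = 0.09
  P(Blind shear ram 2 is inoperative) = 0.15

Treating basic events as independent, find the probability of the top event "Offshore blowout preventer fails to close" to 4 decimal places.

P(Annular stack fails) [OR] = 1 − (1−0.16) × (1−0.32) × (1−0.10) = 0.485920
P(Ram stack fails) [AND] = 0.12 × 0.08 = 0.009600
P(Shear sequence inoperative) [AND] = 0.485920 × 0.34 × 0.28 × 0.009600 = 0.000444
P(Hydraulic supply lost) [OR] = 1 − (1−0.09) × (1−0.15) = 0.226500
P(Backup path inoperative) [AND] = 0.42 × 0.23 × 0.18 × 0.226500 = 0.003938
P(Offshore blowout preventer fails to close) [OR] = 1 − (1−0.000444) × (1−0.003938) = 0.004380
Rounded to 4 decimal places: P(Offshore blowout preventer fails to close) ≈ 0.0044.

0.0044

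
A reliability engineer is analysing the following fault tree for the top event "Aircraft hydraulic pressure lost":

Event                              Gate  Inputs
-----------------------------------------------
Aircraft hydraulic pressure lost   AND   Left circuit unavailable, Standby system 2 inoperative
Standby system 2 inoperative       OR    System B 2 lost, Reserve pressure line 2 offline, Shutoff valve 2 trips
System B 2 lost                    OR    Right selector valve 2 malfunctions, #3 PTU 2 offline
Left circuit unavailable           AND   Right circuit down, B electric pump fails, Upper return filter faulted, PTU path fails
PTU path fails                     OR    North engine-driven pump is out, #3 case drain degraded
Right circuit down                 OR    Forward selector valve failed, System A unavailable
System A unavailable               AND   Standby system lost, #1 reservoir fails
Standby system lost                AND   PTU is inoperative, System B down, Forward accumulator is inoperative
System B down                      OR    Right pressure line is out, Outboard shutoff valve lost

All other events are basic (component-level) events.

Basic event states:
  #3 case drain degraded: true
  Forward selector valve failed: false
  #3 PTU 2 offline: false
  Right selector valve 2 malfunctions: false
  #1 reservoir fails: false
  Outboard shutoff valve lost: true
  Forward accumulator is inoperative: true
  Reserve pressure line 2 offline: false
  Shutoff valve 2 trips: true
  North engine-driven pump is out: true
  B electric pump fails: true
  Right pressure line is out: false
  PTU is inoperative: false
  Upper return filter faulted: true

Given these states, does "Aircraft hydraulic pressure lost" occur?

No

System B down [OR]: Right pressure line is out=not, Outboard shutoff valve lost=occurs → at least one input occurs → occurs.
Standby system lost [AND]: PTU is inoperative=not, System B down=occurs, Forward accumulator is inoperative=occurs → not all inputs occur → does not occur.
System A unavailable [AND]: Standby system lost=not, #1 reservoir fails=not → not all inputs occur → does not occur.
Right circuit down [OR]: Forward selector valve failed=not, System A unavailable=not → no input occurs → does not occur.
PTU path fails [OR]: North engine-driven pump is out=occurs, #3 case drain degraded=occurs → at least one input occurs → occurs.
Left circuit unavailable [AND]: Right circuit down=not, B electric pump fails=occurs, Upper return filter faulted=occurs, PTU path fails=occurs → not all inputs occur → does not occur.
System B 2 lost [OR]: Right selector valve 2 malfunctions=not, #3 PTU 2 offline=not → no input occurs → does not occur.
Standby system 2 inoperative [OR]: System B 2 lost=not, Reserve pressure line 2 offline=not, Shutoff valve 2 trips=occurs → at least one input occurs → occurs.
Aircraft hydraulic pressure lost [AND]: Left circuit unavailable=not, Standby system 2 inoperative=occurs → not all inputs occur → does not occur.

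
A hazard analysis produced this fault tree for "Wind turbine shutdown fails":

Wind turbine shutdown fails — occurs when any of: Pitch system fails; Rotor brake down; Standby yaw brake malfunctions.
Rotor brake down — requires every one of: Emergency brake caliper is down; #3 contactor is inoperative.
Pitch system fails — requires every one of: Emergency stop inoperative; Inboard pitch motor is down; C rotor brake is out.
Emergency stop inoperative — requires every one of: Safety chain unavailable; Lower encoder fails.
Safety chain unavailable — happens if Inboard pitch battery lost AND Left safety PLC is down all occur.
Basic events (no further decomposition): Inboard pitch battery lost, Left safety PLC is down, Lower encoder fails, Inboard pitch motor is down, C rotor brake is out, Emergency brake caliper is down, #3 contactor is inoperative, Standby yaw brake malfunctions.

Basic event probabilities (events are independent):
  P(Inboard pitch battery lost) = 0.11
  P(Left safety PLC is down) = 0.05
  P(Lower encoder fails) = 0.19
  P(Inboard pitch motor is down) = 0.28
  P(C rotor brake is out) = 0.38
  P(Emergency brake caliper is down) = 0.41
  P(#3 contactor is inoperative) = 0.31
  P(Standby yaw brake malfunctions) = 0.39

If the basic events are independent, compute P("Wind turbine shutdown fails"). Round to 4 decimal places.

0.4676

P(Safety chain unavailable) [AND] = 0.11 × 0.05 = 0.005500
P(Emergency stop inoperative) [AND] = 0.005500 × 0.19 = 0.001045
P(Pitch system fails) [AND] = 0.001045 × 0.28 × 0.38 = 0.000111
P(Rotor brake down) [AND] = 0.41 × 0.31 = 0.127100
P(Wind turbine shutdown fails) [OR] = 1 − (1−0.000111) × (1−0.127100) × (1−0.39) = 0.467590
Rounded to 4 decimal places: P(Wind turbine shutdown fails) ≈ 0.4676.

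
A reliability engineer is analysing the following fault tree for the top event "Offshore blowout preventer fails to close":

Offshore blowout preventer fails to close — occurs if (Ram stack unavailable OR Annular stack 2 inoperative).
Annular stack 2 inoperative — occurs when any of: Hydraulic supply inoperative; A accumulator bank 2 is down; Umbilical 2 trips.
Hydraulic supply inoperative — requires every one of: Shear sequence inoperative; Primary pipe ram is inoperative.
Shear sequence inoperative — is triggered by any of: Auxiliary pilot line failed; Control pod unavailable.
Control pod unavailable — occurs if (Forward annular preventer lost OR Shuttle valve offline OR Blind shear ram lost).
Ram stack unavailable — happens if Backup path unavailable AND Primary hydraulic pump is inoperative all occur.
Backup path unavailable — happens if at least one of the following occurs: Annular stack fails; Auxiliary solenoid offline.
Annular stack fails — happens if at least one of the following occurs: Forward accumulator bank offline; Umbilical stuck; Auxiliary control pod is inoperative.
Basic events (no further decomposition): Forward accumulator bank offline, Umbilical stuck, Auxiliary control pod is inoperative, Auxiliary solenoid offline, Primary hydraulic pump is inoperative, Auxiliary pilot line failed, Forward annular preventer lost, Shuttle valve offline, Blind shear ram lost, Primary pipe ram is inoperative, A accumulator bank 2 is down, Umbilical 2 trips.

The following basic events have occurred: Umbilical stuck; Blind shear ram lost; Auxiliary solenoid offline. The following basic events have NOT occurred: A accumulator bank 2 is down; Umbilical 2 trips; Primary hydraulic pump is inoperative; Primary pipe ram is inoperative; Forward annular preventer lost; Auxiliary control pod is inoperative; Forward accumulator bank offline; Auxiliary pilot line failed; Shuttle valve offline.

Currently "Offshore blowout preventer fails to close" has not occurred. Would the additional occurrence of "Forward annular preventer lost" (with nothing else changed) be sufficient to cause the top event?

No

Counterfactual: set "Forward annular preventer lost" to occurred.
Annular stack fails [OR]: Forward accumulator bank offline=not, Umbilical stuck=occurs, Auxiliary control pod is inoperative=not → at least one input occurs → occurs.
Backup path unavailable [OR]: Annular stack fails=occurs, Auxiliary solenoid offline=occurs → at least one input occurs → occurs.
Ram stack unavailable [AND]: Backup path unavailable=occurs, Primary hydraulic pump is inoperative=not → not all inputs occur → does not occur.
Control pod unavailable [OR]: Forward annular preventer lost=occurs, Shuttle valve offline=not, Blind shear ram lost=occurs → at least one input occurs → occurs.
Shear sequence inoperative [OR]: Auxiliary pilot line failed=not, Control pod unavailable=occurs → at least one input occurs → occurs.
Hydraulic supply inoperative [AND]: Shear sequence inoperative=occurs, Primary pipe ram is inoperative=not → not all inputs occur → does not occur.
Annular stack 2 inoperative [OR]: Hydraulic supply inoperative=not, A accumulator bank 2 is down=not, Umbilical 2 trips=not → no input occurs → does not occur.
Offshore blowout preventer fails to close [OR]: Ram stack unavailable=not, Annular stack 2 inoperative=not → no input occurs → does not occur.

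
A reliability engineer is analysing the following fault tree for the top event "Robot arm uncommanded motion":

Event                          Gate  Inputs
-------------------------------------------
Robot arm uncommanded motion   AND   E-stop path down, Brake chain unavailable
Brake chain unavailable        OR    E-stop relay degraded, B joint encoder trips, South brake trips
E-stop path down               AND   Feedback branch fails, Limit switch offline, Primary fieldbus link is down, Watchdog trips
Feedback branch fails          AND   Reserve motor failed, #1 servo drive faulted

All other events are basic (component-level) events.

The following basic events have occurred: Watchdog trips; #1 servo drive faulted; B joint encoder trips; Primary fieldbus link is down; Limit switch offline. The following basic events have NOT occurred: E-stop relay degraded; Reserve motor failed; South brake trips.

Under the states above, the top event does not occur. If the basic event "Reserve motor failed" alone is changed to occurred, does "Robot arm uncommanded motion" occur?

Yes

Counterfactual: set "Reserve motor failed" to occurred.
Feedback branch fails [AND]: Reserve motor failed=occurs, #1 servo drive faulted=occurs → all inputs occur → occurs.
E-stop path down [AND]: Feedback branch fails=occurs, Limit switch offline=occurs, Primary fieldbus link is down=occurs, Watchdog trips=occurs → all inputs occur → occurs.
Brake chain unavailable [OR]: E-stop relay degraded=not, B joint encoder trips=occurs, South brake trips=not → at least one input occurs → occurs.
Robot arm uncommanded motion [AND]: E-stop path down=occurs, Brake chain unavailable=occurs → all inputs occur → occurs.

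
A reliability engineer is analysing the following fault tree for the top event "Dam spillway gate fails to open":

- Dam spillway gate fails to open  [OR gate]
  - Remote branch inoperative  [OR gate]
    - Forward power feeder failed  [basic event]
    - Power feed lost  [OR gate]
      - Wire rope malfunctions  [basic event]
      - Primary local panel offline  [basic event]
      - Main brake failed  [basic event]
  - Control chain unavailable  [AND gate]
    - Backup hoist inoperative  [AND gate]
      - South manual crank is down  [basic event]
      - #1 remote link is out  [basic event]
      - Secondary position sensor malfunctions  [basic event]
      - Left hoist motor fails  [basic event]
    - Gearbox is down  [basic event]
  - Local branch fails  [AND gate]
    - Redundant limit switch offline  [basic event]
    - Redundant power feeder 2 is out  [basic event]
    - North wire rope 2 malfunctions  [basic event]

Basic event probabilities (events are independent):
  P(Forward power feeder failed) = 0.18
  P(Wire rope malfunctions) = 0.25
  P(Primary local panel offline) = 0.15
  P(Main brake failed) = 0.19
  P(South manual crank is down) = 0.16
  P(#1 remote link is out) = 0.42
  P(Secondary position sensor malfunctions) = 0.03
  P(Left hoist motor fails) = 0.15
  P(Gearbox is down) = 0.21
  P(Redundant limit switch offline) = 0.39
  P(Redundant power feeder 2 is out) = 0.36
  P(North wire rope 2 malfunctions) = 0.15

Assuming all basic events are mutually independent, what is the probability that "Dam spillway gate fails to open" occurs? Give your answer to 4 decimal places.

0.5855

P(Power feed lost) [OR] = 1 − (1−0.25) × (1−0.15) × (1−0.19) = 0.483625
P(Remote branch inoperative) [OR] = 1 − (1−0.18) × (1−0.483625) = 0.576573
P(Backup hoist inoperative) [AND] = 0.16 × 0.42 × 0.03 × 0.15 = 0.000302
P(Control chain unavailable) [AND] = 0.000302 × 0.21 = 0.000063
P(Local branch fails) [AND] = 0.39 × 0.36 × 0.15 = 0.021060
P(Dam spillway gate fails to open) [OR] = 1 − (1−0.576573) × (1−0.000063) × (1−0.021060) = 0.585516
Rounded to 4 decimal places: P(Dam spillway gate fails to open) ≈ 0.5855.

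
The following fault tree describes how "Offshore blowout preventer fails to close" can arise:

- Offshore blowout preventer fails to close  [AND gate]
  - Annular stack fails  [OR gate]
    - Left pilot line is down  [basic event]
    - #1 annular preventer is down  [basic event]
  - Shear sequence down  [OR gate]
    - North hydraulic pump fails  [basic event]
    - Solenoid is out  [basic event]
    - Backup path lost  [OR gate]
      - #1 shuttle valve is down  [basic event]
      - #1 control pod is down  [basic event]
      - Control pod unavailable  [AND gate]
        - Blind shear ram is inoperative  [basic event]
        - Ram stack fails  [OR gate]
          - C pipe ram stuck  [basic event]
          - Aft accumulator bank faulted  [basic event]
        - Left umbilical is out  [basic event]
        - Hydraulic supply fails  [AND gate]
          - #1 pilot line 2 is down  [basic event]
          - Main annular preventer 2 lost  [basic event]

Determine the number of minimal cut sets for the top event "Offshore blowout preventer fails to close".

Annular stack fails [OR]: union of children's cut sets → 2 cut set(s).
Ram stack fails [OR]: union of children's cut sets → 2 cut set(s).
Hydraulic supply fails [AND]: one cut set from each child combined → 1 × 1 = 1 cut set(s).
Control pod unavailable [AND]: one cut set from each child combined → 1 × 2 × 1 × 1 = 2 cut set(s).
Backup path lost [OR]: union of children's cut sets → 4 cut set(s).
Shear sequence down [OR]: union of children's cut sets → 6 cut set(s).
Offshore blowout preventer fails to close [AND]: one cut set from each child combined → 2 × 6 = 12 cut set(s).

12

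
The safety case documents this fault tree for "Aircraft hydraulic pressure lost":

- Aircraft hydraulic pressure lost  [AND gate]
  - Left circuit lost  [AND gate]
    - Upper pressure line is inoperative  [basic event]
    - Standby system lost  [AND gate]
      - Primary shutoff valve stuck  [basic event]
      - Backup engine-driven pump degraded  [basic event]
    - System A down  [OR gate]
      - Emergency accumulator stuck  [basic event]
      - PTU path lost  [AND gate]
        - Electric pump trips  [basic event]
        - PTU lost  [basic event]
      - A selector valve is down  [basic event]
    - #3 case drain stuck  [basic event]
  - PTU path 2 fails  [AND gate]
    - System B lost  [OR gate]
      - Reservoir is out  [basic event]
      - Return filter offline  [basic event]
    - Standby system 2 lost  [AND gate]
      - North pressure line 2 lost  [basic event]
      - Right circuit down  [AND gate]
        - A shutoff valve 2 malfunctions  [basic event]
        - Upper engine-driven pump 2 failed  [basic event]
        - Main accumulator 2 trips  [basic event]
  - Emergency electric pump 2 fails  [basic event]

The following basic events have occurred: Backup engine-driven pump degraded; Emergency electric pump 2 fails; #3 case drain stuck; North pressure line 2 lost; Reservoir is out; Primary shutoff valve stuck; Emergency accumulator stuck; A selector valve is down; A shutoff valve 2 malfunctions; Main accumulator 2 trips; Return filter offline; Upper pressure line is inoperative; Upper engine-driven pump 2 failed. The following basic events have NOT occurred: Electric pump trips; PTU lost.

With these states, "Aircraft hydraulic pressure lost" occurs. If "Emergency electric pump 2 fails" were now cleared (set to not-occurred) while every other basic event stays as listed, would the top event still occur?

Counterfactual: set "Emergency electric pump 2 fails" to not occurred.
Standby system lost [AND]: Primary shutoff valve stuck=occurs, Backup engine-driven pump degraded=occurs → all inputs occur → occurs.
PTU path lost [AND]: Electric pump trips=not, PTU lost=not → not all inputs occur → does not occur.
System A down [OR]: Emergency accumulator stuck=occurs, PTU path lost=not, A selector valve is down=occurs → at least one input occurs → occurs.
Left circuit lost [AND]: Upper pressure line is inoperative=occurs, Standby system lost=occurs, System A down=occurs, #3 case drain stuck=occurs → all inputs occur → occurs.
System B lost [OR]: Reservoir is out=occurs, Return filter offline=occurs → at least one input occurs → occurs.
Right circuit down [AND]: A shutoff valve 2 malfunctions=occurs, Upper engine-driven pump 2 failed=occurs, Main accumulator 2 trips=occurs → all inputs occur → occurs.
Standby system 2 lost [AND]: North pressure line 2 lost=occurs, Right circuit down=occurs → all inputs occur → occurs.
PTU path 2 fails [AND]: System B lost=occurs, Standby system 2 lost=occurs → all inputs occur → occurs.
Aircraft hydraulic pressure lost [AND]: Left circuit lost=occurs, PTU path 2 fails=occurs, Emergency electric pump 2 fails=not → not all inputs occur → does not occur.

No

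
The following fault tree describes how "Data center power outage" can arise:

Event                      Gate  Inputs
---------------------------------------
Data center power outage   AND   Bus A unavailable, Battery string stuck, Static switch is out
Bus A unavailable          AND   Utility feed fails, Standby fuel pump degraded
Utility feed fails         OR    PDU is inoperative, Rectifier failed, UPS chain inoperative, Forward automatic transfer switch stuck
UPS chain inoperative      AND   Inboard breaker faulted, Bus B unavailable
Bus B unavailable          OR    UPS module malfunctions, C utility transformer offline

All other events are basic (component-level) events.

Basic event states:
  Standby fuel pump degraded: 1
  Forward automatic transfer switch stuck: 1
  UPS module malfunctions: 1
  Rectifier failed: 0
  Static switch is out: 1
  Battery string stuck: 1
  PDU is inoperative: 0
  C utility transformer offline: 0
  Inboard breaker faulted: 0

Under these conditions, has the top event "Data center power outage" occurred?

Bus B unavailable [OR]: UPS module malfunctions=occurs, C utility transformer offline=not → at least one input occurs → occurs.
UPS chain inoperative [AND]: Inboard breaker faulted=not, Bus B unavailable=occurs → not all inputs occur → does not occur.
Utility feed fails [OR]: PDU is inoperative=not, Rectifier failed=not, UPS chain inoperative=not, Forward automatic transfer switch stuck=occurs → at least one input occurs → occurs.
Bus A unavailable [AND]: Utility feed fails=occurs, Standby fuel pump degraded=occurs → all inputs occur → occurs.
Data center power outage [AND]: Bus A unavailable=occurs, Battery string stuck=occurs, Static switch is out=occurs → all inputs occur → occurs.

Yes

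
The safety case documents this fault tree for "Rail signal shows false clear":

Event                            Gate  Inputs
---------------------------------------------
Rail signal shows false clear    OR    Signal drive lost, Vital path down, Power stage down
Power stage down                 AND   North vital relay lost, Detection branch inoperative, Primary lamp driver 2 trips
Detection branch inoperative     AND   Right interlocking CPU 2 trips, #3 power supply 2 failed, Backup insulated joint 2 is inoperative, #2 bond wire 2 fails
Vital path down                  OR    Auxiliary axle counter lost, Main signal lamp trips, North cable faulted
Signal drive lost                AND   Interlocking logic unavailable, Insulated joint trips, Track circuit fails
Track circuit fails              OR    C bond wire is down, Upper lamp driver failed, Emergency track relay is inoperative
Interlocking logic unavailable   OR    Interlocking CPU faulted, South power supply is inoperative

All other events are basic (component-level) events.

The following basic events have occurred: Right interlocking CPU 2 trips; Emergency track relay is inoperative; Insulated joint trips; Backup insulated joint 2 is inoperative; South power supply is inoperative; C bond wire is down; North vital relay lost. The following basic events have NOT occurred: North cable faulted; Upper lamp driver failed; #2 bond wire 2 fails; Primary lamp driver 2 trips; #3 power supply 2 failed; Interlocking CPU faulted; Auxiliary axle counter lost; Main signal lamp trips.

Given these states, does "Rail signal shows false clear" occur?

Interlocking logic unavailable [OR]: Interlocking CPU faulted=not, South power supply is inoperative=occurs → at least one input occurs → occurs.
Track circuit fails [OR]: C bond wire is down=occurs, Upper lamp driver failed=not, Emergency track relay is inoperative=occurs → at least one input occurs → occurs.
Signal drive lost [AND]: Interlocking logic unavailable=occurs, Insulated joint trips=occurs, Track circuit fails=occurs → all inputs occur → occurs.
Vital path down [OR]: Auxiliary axle counter lost=not, Main signal lamp trips=not, North cable faulted=not → no input occurs → does not occur.
Detection branch inoperative [AND]: Right interlocking CPU 2 trips=occurs, #3 power supply 2 failed=not, Backup insulated joint 2 is inoperative=occurs, #2 bond wire 2 fails=not → not all inputs occur → does not occur.
Power stage down [AND]: North vital relay lost=occurs, Detection branch inoperative=not, Primary lamp driver 2 trips=not → not all inputs occur → does not occur.
Rail signal shows false clear [OR]: Signal drive lost=occurs, Vital path down=not, Power stage down=not → at least one input occurs → occurs.

Yes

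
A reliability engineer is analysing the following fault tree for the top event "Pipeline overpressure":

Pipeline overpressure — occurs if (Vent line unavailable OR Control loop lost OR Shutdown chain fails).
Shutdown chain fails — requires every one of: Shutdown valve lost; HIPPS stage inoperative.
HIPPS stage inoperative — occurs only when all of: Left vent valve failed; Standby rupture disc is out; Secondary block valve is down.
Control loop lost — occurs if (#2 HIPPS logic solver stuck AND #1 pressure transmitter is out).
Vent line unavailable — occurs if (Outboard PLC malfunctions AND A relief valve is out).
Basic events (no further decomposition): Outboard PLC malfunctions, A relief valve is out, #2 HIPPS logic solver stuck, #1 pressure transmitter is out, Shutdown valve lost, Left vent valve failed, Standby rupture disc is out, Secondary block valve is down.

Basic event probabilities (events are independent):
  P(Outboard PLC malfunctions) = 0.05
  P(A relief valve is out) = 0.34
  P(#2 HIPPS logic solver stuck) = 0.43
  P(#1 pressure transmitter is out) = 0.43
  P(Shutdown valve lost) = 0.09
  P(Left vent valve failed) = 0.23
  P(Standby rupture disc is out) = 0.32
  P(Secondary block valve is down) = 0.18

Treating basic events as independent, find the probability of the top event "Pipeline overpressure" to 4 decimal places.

P(Vent line unavailable) [AND] = 0.05 × 0.34 = 0.017000
P(Control loop lost) [AND] = 0.43 × 0.43 = 0.184900
P(HIPPS stage inoperative) [AND] = 0.23 × 0.32 × 0.18 = 0.013248
P(Shutdown chain fails) [AND] = 0.09 × 0.013248 = 0.001192
P(Pipeline overpressure) [OR] = 1 − (1−0.017000) × (1−0.184900) × (1−0.001192) = 0.199712
Rounded to 4 decimal places: P(Pipeline overpressure) ≈ 0.1997.

0.1997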